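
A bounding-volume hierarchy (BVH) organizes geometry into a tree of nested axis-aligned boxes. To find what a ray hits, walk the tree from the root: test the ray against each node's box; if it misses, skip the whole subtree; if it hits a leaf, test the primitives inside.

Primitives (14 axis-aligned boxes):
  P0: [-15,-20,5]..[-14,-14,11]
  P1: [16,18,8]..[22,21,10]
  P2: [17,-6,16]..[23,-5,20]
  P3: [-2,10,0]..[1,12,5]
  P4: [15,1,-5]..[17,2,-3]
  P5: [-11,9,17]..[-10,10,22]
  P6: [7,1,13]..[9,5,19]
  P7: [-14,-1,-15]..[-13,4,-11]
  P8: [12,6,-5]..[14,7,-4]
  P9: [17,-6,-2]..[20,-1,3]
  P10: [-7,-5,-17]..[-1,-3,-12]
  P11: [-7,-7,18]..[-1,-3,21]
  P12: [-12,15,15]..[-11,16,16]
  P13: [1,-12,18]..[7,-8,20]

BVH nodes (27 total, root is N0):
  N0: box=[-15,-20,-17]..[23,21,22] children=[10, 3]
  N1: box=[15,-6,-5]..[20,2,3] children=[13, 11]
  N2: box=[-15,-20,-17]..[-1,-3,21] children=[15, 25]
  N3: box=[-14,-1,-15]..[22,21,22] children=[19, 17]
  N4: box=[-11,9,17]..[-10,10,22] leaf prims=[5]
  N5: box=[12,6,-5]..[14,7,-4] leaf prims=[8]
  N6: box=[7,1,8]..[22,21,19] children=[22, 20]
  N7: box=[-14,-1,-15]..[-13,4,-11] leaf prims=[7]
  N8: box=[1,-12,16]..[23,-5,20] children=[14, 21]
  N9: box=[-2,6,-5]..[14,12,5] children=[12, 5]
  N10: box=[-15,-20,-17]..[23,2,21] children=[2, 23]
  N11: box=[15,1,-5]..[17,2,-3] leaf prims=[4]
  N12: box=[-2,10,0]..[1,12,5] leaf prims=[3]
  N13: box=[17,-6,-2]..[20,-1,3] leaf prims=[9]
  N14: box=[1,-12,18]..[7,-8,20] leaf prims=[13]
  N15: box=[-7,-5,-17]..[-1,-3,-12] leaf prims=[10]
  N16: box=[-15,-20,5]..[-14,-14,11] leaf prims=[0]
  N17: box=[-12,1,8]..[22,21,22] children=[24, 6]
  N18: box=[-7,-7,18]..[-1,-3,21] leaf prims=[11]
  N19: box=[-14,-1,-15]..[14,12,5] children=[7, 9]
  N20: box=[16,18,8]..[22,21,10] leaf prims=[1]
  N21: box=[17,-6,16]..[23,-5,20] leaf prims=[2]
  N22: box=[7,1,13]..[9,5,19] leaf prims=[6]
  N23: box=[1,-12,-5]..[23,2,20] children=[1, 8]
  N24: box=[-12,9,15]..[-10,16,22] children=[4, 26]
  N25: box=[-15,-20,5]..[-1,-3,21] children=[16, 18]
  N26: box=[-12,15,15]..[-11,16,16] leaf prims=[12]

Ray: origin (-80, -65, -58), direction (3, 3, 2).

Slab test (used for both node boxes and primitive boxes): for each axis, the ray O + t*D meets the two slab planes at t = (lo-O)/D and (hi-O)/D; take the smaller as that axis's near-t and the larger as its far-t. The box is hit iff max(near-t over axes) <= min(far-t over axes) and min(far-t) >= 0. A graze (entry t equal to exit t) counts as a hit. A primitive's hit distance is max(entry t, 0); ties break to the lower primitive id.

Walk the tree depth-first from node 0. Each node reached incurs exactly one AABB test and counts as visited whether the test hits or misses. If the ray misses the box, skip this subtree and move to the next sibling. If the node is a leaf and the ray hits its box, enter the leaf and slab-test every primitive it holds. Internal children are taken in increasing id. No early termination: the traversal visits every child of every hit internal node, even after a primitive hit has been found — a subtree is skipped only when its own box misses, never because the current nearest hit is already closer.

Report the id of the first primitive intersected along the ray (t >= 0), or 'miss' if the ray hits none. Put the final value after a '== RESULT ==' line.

Walk:
N0 x:[65/3,103/3] y:[15,86/3] z:[41/2,40] -> hit [65/3,86/3], descend [3, 10]
  N3 x:[22,34] y:[64/3,86/3] z:[43/2,40] -> hit [22,86/3], descend [17, 19]
    N17 x:[68/3,34] y:[22,86/3] z:[33,40] -> miss, prune
    N19 x:[22,94/3] y:[64/3,77/3] z:[43/2,63/2] -> hit [22,77/3], descend [7, 9]
      N7 x:[22,67/3] y:[64/3,23] z:[43/2,47/2] -> hit [22,67/3] leaf, test {P7@t=22}
      N9 x:[26,94/3] y:[71/3,77/3] z:[53/2,63/2] -> miss, prune
  N10 x:[65/3,103/3] y:[15,67/3] z:[41/2,79/2] -> hit [65/3,67/3], descend [2, 23]
    N2 x:[65/3,79/3] y:[15,62/3] z:[41/2,79/2] -> miss, prune
    N23 x:[27,103/3] y:[53/3,67/3] z:[53/2,39] -> miss, prune

Summary -> nodes [0, 3, 17, 19, 7, 9, 10, 2, 23]; box-tests=9; leaf-entries=1; first=P7

== RESULT ==
7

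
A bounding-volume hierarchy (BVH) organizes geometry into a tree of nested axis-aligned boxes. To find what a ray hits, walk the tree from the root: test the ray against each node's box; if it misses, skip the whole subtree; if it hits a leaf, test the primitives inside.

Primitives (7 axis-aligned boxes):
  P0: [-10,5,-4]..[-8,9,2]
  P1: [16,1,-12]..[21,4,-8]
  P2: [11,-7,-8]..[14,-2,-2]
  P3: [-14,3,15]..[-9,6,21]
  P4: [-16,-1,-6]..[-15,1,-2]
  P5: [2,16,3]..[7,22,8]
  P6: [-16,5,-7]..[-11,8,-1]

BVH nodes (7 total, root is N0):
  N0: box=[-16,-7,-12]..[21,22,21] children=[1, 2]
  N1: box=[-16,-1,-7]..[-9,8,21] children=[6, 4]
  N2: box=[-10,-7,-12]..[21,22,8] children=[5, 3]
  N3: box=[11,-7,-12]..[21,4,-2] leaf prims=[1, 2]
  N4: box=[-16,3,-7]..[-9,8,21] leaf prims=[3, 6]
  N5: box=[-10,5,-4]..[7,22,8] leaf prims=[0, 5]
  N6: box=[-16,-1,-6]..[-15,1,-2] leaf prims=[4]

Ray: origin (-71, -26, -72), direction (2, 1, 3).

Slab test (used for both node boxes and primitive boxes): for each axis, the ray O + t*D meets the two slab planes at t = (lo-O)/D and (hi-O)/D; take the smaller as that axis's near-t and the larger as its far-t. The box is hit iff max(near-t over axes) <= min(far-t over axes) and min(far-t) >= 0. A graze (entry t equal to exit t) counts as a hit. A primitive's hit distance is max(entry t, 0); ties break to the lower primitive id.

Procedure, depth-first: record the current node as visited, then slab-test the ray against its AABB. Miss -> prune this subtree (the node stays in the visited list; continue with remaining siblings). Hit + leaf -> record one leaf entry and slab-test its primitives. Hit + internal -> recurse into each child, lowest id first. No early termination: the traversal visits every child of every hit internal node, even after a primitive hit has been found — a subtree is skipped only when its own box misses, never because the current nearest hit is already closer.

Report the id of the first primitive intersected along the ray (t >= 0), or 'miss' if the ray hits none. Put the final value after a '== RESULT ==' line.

Traverse from the root:
N0 x:[55/2,46] y:[19,48] z:[20,31] -> hit [55/2,31], descend [1, 2]
  N1 x:[55/2,31] y:[25,34] z:[65/3,31] -> hit [55/2,31], descend [4, 6]
    N4 x:[55/2,31] y:[29,34] z:[65/3,31] -> hit [29,31] leaf, test {P3@t=29, P6(miss)}
    N6 x:[55/2,28] y:[25,27] z:[22,70/3] -> miss, prune
  N2 x:[61/2,46] y:[19,48] z:[20,80/3] -> miss, prune

order=[0, 1, 4, 6, 2]  |boxes|=5  |leaves|=1  hit=P3

== RESULT ==
3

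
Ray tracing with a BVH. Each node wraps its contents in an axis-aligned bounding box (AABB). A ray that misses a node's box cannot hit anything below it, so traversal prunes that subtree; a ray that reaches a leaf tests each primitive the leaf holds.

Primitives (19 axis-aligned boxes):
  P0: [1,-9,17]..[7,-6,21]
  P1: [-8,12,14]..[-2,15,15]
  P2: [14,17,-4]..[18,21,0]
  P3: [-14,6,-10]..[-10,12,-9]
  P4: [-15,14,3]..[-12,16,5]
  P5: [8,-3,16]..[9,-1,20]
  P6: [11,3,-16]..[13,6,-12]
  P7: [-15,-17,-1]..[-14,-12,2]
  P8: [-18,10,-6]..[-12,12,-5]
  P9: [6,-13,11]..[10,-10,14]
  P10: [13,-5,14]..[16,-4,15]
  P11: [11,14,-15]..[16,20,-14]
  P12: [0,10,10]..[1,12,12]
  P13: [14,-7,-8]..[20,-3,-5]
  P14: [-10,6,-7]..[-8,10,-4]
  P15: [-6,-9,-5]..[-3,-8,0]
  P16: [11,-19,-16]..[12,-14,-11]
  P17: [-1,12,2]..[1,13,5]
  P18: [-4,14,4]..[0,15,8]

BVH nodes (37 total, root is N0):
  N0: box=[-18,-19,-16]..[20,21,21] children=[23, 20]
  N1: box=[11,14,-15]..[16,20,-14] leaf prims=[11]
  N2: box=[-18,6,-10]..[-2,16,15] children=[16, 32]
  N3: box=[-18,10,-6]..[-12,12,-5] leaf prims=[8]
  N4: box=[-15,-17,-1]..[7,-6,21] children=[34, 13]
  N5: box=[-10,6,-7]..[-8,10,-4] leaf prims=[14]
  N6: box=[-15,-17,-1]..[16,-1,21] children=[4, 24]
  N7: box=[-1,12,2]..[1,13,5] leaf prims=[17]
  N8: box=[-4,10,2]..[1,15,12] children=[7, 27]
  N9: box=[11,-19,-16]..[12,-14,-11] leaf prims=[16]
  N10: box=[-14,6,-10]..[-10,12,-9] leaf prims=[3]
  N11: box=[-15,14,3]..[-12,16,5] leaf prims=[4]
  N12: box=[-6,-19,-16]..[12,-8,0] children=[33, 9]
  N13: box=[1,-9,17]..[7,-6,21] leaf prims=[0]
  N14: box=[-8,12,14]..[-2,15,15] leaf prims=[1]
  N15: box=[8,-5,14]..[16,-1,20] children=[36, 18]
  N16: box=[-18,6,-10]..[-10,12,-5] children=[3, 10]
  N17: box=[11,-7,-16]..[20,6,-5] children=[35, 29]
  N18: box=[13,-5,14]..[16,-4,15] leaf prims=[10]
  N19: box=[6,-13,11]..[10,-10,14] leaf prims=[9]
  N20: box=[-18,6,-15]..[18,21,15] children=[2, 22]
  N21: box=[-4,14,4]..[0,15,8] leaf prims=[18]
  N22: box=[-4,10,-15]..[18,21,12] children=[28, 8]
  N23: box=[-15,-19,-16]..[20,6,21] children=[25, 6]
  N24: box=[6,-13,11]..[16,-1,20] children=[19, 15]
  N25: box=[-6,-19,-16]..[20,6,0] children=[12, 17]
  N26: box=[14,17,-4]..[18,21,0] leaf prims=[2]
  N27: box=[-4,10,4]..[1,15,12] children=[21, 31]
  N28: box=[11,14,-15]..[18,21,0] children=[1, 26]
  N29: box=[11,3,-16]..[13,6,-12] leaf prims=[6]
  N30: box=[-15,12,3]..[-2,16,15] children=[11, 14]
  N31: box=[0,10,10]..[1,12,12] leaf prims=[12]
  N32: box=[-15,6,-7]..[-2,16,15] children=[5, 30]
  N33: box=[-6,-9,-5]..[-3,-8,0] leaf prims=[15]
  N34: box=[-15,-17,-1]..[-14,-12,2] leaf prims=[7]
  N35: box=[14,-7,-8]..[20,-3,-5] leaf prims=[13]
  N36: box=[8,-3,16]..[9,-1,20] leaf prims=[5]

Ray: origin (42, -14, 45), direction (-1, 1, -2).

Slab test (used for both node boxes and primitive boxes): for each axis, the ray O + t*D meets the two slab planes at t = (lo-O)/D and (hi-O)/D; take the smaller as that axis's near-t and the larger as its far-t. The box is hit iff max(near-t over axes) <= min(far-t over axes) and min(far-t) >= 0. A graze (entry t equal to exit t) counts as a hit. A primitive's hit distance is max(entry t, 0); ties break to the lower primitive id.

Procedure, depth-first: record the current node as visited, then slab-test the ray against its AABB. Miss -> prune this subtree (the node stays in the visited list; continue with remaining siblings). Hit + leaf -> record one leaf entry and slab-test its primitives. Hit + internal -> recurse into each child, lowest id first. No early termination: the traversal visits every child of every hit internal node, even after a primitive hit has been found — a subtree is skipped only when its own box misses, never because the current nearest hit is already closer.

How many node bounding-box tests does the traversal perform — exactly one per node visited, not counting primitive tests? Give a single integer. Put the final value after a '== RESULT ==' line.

Walk:
N0 x:[22,60] y:[-5,35] z:[12,61/2] -> hit [22,61/2], descend [20, 23]
  N20 x:[24,60] y:[20,35] z:[15,30] -> hit [24,30], descend [2, 22]
    N2 x:[44,60] y:[20,30] z:[15,55/2] -> miss, prune
    N22 x:[24,46] y:[24,35] z:[33/2,30] -> hit [24,30], descend [8, 28]
      N8 x:[41,46] y:[24,29] z:[33/2,43/2] -> miss, prune
      N28 x:[24,31] y:[28,35] z:[45/2,30] -> hit [28,30], descend [1, 26]
        N1 x:[26,31] y:[28,34] z:[59/2,30] -> hit [59/2,30] leaf, test {P11@t=59/2}
        N26 x:[24,28] y:[31,35] z:[45/2,49/2] -> miss, prune
  N23 x:[22,57] y:[-5,20] z:[12,61/2] -> miss, prune

Visited [0, 20, 2, 22, 8, 28, 1, 26, 23]. Tests: 9 box, 1 leaf. Nearest: P11.

== RESULT ==
9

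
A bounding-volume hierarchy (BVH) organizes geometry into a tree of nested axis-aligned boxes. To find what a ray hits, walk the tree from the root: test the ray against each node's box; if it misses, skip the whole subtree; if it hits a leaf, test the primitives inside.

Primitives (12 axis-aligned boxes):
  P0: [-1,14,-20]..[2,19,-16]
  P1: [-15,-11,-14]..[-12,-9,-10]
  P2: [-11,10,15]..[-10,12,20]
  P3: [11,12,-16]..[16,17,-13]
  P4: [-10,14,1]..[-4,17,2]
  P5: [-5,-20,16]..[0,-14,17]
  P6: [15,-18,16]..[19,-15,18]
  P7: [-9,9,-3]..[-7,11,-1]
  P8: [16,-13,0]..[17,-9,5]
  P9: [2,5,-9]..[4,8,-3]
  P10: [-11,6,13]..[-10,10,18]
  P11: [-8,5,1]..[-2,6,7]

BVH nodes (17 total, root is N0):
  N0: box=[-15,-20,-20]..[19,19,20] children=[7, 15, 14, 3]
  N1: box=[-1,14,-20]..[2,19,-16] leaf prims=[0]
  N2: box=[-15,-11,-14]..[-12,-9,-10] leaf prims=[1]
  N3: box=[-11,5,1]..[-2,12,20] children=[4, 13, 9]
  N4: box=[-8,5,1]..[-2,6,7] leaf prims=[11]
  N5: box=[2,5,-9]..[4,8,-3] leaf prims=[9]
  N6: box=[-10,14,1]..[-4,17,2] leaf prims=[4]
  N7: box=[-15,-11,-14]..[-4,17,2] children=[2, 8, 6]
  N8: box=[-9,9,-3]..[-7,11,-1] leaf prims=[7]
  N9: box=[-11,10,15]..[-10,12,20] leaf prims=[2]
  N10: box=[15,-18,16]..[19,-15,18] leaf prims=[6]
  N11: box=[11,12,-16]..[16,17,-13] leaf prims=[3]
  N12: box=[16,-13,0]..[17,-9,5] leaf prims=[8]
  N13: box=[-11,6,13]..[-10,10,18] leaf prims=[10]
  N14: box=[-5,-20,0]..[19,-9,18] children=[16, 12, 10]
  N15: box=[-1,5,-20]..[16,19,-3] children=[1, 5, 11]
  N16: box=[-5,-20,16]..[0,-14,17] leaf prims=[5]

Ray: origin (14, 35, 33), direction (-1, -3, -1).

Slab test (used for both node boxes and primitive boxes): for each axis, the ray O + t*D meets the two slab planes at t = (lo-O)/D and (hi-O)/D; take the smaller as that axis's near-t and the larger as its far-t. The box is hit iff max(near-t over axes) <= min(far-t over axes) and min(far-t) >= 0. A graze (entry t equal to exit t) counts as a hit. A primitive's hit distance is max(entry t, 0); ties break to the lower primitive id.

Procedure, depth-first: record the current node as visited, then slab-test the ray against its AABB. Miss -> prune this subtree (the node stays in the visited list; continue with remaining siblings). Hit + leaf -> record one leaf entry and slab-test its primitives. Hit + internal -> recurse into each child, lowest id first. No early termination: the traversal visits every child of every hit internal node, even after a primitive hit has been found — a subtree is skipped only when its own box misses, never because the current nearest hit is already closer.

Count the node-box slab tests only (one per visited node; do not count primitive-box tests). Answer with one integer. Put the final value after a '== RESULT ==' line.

Walk:
N0 x:[-5,29] y:[16/3,55/3] z:[13,53] -> hit [13,55/3], descend [3, 7, 14, 15]
  N3 x:[16,25] y:[23/3,10] z:[13,32] -> miss, prune
  N7 x:[18,29] y:[6,46/3] z:[31,47] -> miss, prune
  N14 x:[-5,19] y:[44/3,55/3] z:[15,33] -> hit [15,55/3], descend [10, 12, 16]
    N10 x:[-5,-1] y:[50/3,53/3] z:[15,17] -> miss, prune
    N12 x:[-3,-2] y:[44/3,16] z:[28,33] -> miss, prune
    N16 x:[14,19] y:[49/3,55/3] z:[16,17] -> hit [49/3,17] leaf, test {P5@t=49/3}
  N15 x:[-2,15] y:[16/3,10] z:[36,53] -> miss, prune

Summary -> nodes [0, 3, 7, 14, 10, 12, 16, 15]; box-tests=8; leaf-entries=1; first=P5

== RESULT ==
8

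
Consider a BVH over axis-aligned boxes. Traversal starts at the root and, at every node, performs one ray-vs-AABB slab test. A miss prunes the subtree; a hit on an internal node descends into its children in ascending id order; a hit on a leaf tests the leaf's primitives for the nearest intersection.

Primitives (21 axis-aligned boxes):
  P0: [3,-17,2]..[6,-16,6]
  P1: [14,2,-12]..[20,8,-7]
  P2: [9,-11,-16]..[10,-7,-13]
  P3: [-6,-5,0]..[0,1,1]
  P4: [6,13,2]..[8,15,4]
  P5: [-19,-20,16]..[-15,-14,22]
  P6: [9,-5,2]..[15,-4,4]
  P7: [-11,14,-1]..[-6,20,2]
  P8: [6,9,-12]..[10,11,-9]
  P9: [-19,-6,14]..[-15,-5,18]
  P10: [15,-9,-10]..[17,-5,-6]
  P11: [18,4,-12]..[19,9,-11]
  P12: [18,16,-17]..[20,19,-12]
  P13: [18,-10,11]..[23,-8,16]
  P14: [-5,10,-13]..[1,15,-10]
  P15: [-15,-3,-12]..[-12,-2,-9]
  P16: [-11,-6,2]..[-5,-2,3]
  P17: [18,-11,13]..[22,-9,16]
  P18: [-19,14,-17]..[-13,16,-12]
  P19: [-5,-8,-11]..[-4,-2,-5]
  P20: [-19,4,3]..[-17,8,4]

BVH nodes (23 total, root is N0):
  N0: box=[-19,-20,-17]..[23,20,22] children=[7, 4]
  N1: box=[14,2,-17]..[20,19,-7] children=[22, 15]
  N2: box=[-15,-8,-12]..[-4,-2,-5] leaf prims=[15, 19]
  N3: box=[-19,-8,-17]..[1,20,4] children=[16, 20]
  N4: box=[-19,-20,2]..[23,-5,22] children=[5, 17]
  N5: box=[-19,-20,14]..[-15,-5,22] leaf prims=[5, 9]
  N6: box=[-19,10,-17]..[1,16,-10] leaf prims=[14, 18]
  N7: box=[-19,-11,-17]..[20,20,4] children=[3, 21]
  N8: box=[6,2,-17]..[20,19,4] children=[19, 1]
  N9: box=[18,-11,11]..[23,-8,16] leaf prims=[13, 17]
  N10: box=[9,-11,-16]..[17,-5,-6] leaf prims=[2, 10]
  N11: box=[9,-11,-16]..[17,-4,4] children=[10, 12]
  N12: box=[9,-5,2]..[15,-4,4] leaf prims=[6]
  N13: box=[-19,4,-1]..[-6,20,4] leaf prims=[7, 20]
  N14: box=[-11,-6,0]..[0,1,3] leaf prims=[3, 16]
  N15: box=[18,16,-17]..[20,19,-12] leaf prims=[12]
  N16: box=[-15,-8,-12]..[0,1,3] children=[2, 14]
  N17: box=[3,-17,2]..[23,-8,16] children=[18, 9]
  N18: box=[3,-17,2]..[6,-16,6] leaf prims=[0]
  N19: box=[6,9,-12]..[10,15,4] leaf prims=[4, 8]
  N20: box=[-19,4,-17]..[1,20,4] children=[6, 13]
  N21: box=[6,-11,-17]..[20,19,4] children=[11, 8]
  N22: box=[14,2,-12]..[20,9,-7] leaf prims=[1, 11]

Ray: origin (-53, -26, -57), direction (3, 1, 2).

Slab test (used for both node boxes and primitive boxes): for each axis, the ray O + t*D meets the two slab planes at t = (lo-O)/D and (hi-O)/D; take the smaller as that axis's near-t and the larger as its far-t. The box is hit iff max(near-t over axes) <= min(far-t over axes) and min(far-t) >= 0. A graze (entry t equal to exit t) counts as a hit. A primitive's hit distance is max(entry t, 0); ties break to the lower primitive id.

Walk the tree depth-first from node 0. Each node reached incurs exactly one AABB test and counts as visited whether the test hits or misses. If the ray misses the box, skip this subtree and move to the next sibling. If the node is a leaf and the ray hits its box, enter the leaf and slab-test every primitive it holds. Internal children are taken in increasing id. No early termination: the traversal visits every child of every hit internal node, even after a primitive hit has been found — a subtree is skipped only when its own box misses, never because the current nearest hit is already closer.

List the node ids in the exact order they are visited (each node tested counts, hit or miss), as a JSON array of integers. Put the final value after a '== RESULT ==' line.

Traverse from the root:
N0 x:[34/3,76/3] y:[6,46] z:[20,79/2] -> hit [20,76/3], descend [4, 7]
  N4 x:[34/3,76/3] y:[6,21] z:[59/2,79/2] -> miss, prune
  N7 x:[34/3,73/3] y:[15,46] z:[20,61/2] -> hit [20,73/3], descend [3, 21]
    N3 x:[34/3,18] y:[18,46] z:[20,61/2] -> miss, prune
    N21 x:[59/3,73/3] y:[15,45] z:[20,61/2] -> hit [20,73/3], descend [8, 11]
      N8 x:[59/3,73/3] y:[28,45] z:[20,61/2] -> miss, prune
      N11 x:[62/3,70/3] y:[15,22] z:[41/2,61/2] -> hit [62/3,22], descend [10, 12]
        N10 x:[62/3,70/3] y:[15,21] z:[41/2,51/2] -> hit [62/3,21] leaf, test {P2(miss), P10(miss)}
        N12 x:[62/3,68/3] y:[21,22] z:[59/2,61/2] -> miss, prune

Summary -> nodes [0, 4, 7, 3, 21, 8, 11, 10, 12]; box-tests=9; leaf-entries=1; first=miss

== RESULT ==
[0, 4, 7, 3, 21, 8, 11, 10, 12]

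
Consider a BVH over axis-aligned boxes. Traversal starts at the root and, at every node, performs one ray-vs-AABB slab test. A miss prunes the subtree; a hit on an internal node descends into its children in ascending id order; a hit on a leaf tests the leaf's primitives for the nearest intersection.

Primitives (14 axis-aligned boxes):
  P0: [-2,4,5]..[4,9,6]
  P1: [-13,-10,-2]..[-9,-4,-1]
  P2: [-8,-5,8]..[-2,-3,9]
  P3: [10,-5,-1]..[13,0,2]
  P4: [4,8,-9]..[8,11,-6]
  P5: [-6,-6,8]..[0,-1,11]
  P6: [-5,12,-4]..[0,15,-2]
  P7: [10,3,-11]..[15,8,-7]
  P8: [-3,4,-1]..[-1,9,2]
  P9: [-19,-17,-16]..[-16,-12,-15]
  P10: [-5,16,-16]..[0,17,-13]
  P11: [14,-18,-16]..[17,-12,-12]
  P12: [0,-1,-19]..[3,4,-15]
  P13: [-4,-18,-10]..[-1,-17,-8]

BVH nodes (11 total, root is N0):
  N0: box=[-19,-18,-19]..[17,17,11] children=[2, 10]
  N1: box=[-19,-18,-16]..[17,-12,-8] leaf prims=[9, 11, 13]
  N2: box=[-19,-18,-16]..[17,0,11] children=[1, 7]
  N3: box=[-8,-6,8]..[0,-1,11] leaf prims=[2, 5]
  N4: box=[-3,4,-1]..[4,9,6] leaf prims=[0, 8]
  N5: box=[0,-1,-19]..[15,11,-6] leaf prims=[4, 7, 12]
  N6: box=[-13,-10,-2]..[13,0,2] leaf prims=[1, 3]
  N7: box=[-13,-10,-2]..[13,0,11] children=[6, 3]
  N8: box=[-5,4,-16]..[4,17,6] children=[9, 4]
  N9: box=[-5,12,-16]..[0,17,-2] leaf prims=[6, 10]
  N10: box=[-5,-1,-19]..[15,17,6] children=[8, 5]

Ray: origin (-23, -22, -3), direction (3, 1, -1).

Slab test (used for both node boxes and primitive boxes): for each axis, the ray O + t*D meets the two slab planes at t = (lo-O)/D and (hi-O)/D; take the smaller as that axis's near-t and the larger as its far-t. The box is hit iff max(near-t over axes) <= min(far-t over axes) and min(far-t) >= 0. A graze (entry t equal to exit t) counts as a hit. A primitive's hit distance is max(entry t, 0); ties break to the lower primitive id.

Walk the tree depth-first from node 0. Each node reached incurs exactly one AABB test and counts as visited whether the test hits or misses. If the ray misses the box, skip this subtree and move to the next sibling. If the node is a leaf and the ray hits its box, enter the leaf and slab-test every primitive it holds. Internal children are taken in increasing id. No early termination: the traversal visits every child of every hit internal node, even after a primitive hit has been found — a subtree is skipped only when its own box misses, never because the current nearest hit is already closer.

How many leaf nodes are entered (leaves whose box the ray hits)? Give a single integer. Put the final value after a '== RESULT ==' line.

Trace the traversal:
N0 x:[4/3,40/3] y:[4,39] z:[-14,16] -> hit [4,40/3], descend [2, 10]
  N2 x:[4/3,40/3] y:[4,22] z:[-14,13] -> hit [4,13], descend [1, 7]
    N1 x:[4/3,40/3] y:[4,10] z:[5,13] -> hit [5,10] leaf, test {P9(miss), P11(miss), P13(miss)}
    N7 x:[10/3,12] y:[12,22] z:[-14,-1] -> miss, prune
  N10 x:[6,38/3] y:[21,39] z:[-9,16] -> miss, prune

Visited [0, 2, 1, 7, 10]. Tests: 5 box, 1 leaf. Nearest: miss.

== RESULT ==
1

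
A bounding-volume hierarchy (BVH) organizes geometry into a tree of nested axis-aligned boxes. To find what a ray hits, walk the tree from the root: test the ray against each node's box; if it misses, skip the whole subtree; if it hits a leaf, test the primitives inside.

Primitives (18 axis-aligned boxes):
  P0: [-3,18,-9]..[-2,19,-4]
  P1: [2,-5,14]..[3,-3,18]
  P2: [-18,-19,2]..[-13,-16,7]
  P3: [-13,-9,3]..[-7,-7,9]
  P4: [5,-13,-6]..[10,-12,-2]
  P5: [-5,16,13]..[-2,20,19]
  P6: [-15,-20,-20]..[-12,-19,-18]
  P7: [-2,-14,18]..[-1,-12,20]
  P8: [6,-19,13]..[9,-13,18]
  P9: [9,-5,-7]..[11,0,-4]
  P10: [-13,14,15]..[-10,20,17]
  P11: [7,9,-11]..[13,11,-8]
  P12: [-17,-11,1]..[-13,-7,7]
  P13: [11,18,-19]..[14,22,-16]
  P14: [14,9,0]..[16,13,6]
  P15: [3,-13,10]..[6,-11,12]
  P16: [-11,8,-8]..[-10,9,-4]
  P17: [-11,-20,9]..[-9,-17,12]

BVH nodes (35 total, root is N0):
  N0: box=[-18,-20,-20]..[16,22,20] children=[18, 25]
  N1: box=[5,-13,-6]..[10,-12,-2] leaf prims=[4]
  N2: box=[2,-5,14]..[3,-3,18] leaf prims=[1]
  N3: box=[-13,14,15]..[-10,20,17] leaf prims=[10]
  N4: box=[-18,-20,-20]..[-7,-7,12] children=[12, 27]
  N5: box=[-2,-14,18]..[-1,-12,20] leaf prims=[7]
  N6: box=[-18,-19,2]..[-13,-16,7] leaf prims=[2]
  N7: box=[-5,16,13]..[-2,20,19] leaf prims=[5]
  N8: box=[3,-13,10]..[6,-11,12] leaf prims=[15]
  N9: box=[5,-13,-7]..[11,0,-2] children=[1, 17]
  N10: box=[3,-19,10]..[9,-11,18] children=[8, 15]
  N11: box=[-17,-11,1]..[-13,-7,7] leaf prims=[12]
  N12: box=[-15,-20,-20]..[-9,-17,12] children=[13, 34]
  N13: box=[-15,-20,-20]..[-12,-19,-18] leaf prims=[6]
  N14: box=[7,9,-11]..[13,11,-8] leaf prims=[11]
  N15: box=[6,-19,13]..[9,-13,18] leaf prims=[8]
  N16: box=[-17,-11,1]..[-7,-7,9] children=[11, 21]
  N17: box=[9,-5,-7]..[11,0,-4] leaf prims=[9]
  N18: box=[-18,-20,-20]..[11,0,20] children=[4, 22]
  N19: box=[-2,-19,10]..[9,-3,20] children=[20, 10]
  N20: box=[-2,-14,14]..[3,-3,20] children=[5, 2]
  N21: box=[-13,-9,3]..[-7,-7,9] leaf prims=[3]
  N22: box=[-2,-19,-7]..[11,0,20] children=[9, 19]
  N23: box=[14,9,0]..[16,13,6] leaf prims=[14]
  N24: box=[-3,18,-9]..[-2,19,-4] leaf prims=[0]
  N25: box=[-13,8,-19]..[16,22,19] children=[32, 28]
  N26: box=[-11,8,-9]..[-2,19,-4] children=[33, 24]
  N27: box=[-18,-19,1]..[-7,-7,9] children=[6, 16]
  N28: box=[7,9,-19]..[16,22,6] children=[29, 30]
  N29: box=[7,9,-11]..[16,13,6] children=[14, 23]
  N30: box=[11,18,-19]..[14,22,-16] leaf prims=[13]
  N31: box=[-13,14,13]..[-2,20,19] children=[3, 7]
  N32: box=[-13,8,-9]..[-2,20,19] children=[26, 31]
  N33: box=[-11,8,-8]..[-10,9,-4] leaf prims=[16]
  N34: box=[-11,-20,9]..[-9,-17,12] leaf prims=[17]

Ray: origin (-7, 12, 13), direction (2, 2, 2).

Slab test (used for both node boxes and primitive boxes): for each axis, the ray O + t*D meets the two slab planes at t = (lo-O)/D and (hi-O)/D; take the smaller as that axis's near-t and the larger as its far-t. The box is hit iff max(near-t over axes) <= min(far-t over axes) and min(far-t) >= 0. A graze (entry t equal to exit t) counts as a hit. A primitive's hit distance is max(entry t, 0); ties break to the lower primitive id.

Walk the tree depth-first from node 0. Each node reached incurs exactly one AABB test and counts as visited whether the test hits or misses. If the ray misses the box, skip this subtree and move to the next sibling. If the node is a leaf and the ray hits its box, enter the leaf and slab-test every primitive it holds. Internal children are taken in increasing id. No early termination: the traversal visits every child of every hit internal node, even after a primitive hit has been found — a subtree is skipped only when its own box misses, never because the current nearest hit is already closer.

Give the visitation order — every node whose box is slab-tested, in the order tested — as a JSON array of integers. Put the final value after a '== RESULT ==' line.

Traverse from the root:
N0 x:[-11/2,23/2] y:[-16,5] z:[-33/2,7/2] -> hit [-11/2,7/2], descend [18, 25]
  N18 x:[-11/2,9] y:[-16,-6] z:[-33/2,7/2] -> miss, prune
  N25 x:[-3,23/2] y:[-2,5] z:[-16,3] -> hit [-2,3], descend [28, 32]
    N28 x:[7,23/2] y:[-3/2,5] z:[-16,-7/2] -> miss, prune
    N32 x:[-3,5/2] y:[-2,4] z:[-11,3] -> hit [-2,5/2], descend [26, 31]
      N26 x:[-2,5/2] y:[-2,7/2] z:[-11,-17/2] -> miss, prune
      N31 x:[-3,5/2] y:[1,4] z:[0,3] -> hit [1,5/2], descend [3, 7]
        N3 x:[-3,-3/2] y:[1,4] z:[1,2] -> miss, prune
        N7 x:[1,5/2] y:[2,4] z:[0,3] -> hit [2,5/2] leaf, test {P5@t=2}

Visited [0, 18, 25, 28, 32, 26, 31, 3, 7]. Tests: 9 box, 1 leaf. Nearest: P5.

== RESULT ==
[0, 18, 25, 28, 32, 26, 31, 3, 7]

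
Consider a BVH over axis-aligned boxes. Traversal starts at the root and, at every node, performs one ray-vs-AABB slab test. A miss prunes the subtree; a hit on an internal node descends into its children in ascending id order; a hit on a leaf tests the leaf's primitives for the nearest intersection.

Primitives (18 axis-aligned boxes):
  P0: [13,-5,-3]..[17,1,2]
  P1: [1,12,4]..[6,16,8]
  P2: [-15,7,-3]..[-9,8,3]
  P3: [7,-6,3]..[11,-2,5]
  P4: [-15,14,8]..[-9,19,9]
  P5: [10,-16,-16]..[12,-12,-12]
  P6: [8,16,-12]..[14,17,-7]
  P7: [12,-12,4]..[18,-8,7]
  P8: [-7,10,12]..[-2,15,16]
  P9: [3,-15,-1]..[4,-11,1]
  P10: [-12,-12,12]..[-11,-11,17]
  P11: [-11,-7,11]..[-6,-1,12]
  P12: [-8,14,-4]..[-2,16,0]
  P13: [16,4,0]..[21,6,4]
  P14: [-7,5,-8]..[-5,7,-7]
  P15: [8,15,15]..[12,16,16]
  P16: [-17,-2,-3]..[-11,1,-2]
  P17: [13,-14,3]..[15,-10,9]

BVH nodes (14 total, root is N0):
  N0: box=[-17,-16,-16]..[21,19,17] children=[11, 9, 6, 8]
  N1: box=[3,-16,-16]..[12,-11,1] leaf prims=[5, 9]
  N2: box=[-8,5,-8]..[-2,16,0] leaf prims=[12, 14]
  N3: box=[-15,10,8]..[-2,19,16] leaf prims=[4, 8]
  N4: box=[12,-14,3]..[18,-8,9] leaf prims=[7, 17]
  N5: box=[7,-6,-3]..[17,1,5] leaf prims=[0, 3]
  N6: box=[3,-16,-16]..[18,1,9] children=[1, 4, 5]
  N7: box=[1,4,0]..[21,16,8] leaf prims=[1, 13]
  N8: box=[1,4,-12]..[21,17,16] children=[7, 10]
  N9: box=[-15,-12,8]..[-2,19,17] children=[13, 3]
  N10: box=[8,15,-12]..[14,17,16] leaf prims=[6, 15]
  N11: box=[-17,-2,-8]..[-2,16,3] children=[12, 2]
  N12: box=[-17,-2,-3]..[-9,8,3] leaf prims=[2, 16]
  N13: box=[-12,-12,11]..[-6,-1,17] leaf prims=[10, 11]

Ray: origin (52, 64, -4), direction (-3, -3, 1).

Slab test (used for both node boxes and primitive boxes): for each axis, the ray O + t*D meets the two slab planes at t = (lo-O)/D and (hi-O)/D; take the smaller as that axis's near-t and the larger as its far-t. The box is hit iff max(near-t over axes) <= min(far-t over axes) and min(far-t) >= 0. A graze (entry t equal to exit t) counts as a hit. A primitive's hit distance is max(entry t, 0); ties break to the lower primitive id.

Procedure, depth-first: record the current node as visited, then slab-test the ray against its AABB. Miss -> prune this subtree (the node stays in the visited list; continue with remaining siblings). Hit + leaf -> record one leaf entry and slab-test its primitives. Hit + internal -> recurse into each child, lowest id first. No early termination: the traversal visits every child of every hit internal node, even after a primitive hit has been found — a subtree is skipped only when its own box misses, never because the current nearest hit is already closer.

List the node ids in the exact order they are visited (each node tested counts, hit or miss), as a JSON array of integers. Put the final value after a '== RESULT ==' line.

Walk:
N0 x:[31/3,23] y:[15,80/3] z:[-12,21] -> hit [15,21], descend [6, 8, 9, 11]
  N6 x:[34/3,49/3] y:[21,80/3] z:[-12,13] -> miss, prune
  N8 x:[31/3,17] y:[47/3,20] z:[-8,20] -> hit [47/3,17], descend [7, 10]
    N7 x:[31/3,17] y:[16,20] z:[4,12] -> miss, prune
    N10 x:[38/3,44/3] y:[47/3,49/3] z:[-8,20] -> miss, prune
  N9 x:[18,67/3] y:[15,76/3] z:[12,21] -> hit [18,21], descend [3, 13]
    N3 x:[18,67/3] y:[15,18] z:[12,20] -> hit [18,18] leaf, test {P4(miss), P8@t=18}
    N13 x:[58/3,64/3] y:[65/3,76/3] z:[15,21] -> miss, prune
  N11 x:[18,23] y:[16,22] z:[-4,7] -> miss, prune

order=[0, 6, 8, 7, 10, 9, 3, 13, 11]  |boxes|=9  |leaves|=1  hit=P8

== RESULT ==
[0, 6, 8, 7, 10, 9, 3, 13, 11]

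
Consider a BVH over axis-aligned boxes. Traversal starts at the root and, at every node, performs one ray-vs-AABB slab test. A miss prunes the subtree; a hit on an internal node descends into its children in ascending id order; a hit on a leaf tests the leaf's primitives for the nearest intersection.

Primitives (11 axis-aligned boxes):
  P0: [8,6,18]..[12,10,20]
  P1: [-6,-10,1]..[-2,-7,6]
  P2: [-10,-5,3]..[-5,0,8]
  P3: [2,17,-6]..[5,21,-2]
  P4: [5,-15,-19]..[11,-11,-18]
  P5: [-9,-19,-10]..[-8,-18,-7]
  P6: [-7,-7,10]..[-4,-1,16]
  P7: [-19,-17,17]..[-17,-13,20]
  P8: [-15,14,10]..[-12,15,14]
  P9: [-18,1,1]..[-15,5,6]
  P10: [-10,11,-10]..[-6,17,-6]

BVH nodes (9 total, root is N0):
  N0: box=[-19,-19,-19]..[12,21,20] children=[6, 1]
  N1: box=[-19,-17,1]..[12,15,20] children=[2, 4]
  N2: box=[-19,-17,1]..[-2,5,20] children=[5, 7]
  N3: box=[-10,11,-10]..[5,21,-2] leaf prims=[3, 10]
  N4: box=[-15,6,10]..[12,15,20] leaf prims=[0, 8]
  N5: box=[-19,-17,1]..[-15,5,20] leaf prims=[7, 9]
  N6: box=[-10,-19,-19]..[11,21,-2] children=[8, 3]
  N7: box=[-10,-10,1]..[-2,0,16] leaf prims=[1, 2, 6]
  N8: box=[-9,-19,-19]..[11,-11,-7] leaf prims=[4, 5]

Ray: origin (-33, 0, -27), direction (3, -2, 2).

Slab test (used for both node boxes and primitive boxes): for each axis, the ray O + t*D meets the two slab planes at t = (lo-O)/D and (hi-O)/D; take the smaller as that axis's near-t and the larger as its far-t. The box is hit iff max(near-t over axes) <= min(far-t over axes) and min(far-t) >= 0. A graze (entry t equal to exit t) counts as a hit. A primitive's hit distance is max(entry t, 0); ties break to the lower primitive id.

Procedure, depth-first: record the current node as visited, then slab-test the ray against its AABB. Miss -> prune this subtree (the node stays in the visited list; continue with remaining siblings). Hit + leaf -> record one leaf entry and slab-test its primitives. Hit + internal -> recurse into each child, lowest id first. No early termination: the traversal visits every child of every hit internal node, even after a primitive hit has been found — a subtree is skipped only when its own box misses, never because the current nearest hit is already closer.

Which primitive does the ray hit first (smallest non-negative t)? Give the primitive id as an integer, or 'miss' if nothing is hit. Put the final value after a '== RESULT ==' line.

Traverse from the root:
N0 x:[14/3,15] y:[-21/2,19/2] z:[4,47/2] -> hit [14/3,19/2], descend [1, 6]
  N1 x:[14/3,15] y:[-15/2,17/2] z:[14,47/2] -> miss, prune
  N6 x:[23/3,44/3] y:[-21/2,19/2] z:[4,25/2] -> hit [23/3,19/2], descend [3, 8]
    N3 x:[23/3,38/3] y:[-21/2,-11/2] z:[17/2,25/2] -> miss, prune
    N8 x:[8,44/3] y:[11/2,19/2] z:[4,10] -> hit [8,19/2] leaf, test {P4(miss), P5(miss)}

order=[0, 1, 6, 3, 8]  |boxes|=5  |leaves|=1  hit=miss

== RESULT ==
miss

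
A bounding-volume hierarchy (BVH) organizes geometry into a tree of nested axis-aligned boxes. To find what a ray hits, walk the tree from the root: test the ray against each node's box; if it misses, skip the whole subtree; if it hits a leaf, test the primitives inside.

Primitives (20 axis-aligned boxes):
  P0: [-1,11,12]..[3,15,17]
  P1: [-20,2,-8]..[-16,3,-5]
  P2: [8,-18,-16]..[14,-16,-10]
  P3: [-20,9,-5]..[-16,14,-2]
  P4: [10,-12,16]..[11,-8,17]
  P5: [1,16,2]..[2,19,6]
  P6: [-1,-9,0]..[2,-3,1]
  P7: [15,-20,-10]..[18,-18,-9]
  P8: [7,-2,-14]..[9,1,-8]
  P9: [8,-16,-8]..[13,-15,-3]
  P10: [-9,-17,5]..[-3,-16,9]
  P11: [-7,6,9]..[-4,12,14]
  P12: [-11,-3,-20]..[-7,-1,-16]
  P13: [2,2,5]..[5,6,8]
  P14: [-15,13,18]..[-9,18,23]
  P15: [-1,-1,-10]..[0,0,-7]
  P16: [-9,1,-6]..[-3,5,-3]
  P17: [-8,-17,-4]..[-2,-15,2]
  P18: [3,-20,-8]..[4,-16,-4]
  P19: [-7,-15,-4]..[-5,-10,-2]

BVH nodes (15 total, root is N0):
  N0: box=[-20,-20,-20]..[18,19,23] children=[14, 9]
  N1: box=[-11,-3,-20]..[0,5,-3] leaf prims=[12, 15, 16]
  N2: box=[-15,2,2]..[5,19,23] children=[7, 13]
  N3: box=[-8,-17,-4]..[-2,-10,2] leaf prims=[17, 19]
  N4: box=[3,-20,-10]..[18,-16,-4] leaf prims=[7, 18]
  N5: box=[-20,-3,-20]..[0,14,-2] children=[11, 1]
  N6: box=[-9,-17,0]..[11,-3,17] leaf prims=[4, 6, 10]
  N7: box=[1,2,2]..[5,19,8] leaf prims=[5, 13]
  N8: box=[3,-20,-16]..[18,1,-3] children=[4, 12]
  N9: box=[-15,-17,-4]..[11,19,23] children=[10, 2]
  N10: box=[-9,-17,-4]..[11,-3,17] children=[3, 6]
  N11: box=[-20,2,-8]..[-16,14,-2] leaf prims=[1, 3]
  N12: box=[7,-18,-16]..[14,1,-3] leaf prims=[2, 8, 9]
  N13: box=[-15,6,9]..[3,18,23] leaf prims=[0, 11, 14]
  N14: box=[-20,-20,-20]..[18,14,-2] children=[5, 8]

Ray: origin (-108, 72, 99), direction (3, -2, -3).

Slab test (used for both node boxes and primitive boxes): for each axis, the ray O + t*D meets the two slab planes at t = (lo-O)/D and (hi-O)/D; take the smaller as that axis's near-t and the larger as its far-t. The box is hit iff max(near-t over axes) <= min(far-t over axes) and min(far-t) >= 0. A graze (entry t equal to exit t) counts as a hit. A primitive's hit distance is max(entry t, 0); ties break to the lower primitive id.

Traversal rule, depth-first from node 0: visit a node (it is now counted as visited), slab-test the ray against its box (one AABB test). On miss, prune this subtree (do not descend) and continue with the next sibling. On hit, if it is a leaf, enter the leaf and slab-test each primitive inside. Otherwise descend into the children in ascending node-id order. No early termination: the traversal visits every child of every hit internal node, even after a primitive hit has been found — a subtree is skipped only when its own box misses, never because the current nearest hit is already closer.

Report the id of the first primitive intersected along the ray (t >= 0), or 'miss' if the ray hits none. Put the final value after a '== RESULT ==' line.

Traverse from the root:
N0 x:[88/3,42] y:[53/2,46] z:[76/3,119/3] -> hit [88/3,119/3], descend [9, 14]
  N9 x:[31,119/3] y:[53/2,89/2] z:[76/3,103/3] -> hit [31,103/3], descend [2, 10]
    N2 x:[31,113/3] y:[53/2,35] z:[76/3,97/3] -> hit [31,97/3], descend [7, 13]
      N7 x:[109/3,113/3] y:[53/2,35] z:[91/3,97/3] -> miss, prune
      N13 x:[31,37] y:[27,33] z:[76/3,30] -> miss, prune
    N10 x:[33,119/3] y:[75/2,89/2] z:[82/3,103/3] -> miss, prune
  N14 x:[88/3,42] y:[29,46] z:[101/3,119/3] -> hit [101/3,119/3], descend [5, 8]
    N5 x:[88/3,36] y:[29,75/2] z:[101/3,119/3] -> hit [101/3,36], descend [1, 11]
      N1 x:[97/3,36] y:[67/2,75/2] z:[34,119/3] -> hit [34,36] leaf, test {P12(miss), P15@t=36, P16@t=34}
      N11 x:[88/3,92/3] y:[29,35] z:[101/3,107/3] -> miss, prune
    N8 x:[37,42] y:[71/2,46] z:[34,115/3] -> hit [37,115/3], descend [4, 12]
      N4 x:[37,42] y:[44,46] z:[103/3,109/3] -> miss, prune
      N12 x:[115/3,122/3] y:[71/2,45] z:[34,115/3] -> hit [115/3,115/3] leaf, test {P2(miss), P8(miss), P9(miss)}

order=[0, 9, 2, 7, 13, 10, 14, 5, 1, 11, 8, 4, 12]  |boxes|=13  |leaves|=2  hit=P16

== RESULT ==
16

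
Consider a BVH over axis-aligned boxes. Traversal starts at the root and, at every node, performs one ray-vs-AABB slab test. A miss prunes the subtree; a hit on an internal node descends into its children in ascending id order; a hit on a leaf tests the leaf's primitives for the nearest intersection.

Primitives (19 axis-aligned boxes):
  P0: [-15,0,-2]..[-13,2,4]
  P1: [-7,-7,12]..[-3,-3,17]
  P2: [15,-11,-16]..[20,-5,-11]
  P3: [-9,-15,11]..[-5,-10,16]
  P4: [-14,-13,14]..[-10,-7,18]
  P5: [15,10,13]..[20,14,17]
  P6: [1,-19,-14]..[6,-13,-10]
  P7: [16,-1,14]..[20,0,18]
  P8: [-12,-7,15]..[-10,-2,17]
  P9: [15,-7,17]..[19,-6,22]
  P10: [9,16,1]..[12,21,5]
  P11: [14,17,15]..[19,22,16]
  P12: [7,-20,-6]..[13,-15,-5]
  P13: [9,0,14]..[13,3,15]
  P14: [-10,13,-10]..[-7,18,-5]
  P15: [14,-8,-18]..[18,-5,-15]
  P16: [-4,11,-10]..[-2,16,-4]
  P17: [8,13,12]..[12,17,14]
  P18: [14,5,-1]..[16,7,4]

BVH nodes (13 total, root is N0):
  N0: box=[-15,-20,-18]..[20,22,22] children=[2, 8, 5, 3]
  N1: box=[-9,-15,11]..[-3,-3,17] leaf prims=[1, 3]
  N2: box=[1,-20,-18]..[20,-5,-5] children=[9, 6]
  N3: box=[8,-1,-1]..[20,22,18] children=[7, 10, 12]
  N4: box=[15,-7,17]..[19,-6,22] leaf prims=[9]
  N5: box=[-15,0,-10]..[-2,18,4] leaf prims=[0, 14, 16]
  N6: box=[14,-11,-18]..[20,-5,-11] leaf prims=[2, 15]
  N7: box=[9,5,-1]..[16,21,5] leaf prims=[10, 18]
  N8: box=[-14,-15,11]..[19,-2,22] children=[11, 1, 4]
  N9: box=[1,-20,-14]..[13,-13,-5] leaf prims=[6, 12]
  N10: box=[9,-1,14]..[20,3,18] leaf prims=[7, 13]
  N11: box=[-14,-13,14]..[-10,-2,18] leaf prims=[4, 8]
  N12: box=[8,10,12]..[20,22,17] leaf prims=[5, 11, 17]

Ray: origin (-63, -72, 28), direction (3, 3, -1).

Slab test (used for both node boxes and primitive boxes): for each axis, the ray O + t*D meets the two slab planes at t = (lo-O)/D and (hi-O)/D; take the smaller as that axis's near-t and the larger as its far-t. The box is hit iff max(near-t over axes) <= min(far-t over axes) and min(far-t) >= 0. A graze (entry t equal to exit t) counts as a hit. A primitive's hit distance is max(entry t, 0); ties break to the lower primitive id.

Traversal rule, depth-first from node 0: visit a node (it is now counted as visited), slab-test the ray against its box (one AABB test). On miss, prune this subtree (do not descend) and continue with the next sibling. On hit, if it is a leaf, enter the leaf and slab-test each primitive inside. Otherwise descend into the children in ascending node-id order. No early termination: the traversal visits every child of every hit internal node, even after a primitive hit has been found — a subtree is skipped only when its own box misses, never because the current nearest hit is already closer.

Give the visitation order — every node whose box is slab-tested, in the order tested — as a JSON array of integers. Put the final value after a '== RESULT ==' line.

Trace the traversal:
N0 x:[16,83/3] y:[52/3,94/3] z:[6,46] -> hit [52/3,83/3], descend [2, 3, 5, 8]
  N2 x:[64/3,83/3] y:[52/3,67/3] z:[33,46] -> miss, prune
  N3 x:[71/3,83/3] y:[71/3,94/3] z:[10,29] -> hit [71/3,83/3], descend [7, 10, 12]
    N7 x:[24,79/3] y:[77/3,31] z:[23,29] -> hit [77/3,79/3] leaf, test {P10(miss), P18@t=77/3}
    N10 x:[24,83/3] y:[71/3,25] z:[10,14] -> miss, prune
    N12 x:[71/3,83/3] y:[82/3,94/3] z:[11,16] -> miss, prune
  N5 x:[16,61/3] y:[24,30] z:[24,38] -> miss, prune
  N8 x:[49/3,82/3] y:[19,70/3] z:[6,17] -> miss, prune

8 AABB tests over nodes [0, 2, 3, 7, 10, 12, 5, 8]; 1 leaf entered; closest P18.

== RESULT ==
[0, 2, 3, 7, 10, 12, 5, 8]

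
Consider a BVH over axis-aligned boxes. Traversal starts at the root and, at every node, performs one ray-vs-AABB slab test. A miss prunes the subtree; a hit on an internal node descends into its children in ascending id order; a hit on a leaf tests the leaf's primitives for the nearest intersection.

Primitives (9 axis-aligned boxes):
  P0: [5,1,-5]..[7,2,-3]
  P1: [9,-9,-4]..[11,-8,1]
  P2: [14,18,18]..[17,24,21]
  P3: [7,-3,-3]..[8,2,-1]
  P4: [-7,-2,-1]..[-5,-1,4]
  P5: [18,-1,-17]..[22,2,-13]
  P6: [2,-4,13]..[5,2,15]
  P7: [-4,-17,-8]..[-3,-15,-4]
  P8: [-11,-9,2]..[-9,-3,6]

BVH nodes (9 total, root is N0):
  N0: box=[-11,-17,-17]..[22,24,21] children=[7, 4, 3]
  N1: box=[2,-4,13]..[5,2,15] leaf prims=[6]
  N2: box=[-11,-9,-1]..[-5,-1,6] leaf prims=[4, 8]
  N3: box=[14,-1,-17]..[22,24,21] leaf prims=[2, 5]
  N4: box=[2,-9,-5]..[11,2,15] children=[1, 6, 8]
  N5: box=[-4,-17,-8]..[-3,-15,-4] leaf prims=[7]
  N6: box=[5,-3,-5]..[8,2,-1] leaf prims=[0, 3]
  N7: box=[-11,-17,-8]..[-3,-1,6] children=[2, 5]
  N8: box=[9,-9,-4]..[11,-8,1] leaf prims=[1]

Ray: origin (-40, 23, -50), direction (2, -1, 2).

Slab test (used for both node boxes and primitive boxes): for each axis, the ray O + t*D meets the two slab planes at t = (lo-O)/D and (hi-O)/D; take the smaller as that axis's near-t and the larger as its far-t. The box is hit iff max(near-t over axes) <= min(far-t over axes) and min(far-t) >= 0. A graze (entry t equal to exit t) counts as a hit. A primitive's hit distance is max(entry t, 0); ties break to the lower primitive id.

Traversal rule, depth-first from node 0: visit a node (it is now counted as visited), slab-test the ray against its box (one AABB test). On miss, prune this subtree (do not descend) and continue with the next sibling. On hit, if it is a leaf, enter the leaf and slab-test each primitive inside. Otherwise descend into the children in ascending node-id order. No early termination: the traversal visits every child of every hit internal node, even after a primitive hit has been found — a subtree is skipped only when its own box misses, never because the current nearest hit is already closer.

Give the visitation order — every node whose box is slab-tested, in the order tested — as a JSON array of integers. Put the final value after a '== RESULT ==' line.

Walk:
N0 x:[29/2,31] y:[-1,40] z:[33/2,71/2] -> hit [33/2,31], descend [3, 4, 7]
  N3 x:[27,31] y:[-1,24] z:[33/2,71/2] -> miss, prune
  N4 x:[21,51/2] y:[21,32] z:[45/2,65/2] -> hit [45/2,51/2], descend [1, 6, 8]
    N1 x:[21,45/2] y:[21,27] z:[63/2,65/2] -> miss, prune
    N6 x:[45/2,24] y:[21,26] z:[45/2,49/2] -> hit [45/2,24] leaf, test {P0(miss), P3@t=47/2}
    N8 x:[49/2,51/2] y:[31,32] z:[23,51/2] -> miss, prune
  N7 x:[29/2,37/2] y:[24,40] z:[21,28] -> miss, prune

7 AABB tests over nodes [0, 3, 4, 1, 6, 8, 7]; 1 leaf entered; closest P3.

== RESULT ==
[0, 3, 4, 1, 6, 8, 7]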